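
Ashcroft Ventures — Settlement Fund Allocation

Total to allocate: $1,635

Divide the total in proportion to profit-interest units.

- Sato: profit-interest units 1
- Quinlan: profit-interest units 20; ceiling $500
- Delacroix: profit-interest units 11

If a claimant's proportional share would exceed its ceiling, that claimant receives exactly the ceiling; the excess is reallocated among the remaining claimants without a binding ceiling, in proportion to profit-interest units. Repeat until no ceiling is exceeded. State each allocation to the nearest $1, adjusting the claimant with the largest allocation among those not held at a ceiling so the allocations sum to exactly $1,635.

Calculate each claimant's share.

Total profit-interest units = 32.
Unconstrained shares: Sato 51.09; Quinlan 1,021.88; Delacroix 562.03.
Held at cap: Quinlan ($500); remaining pool $1,135 reallocated over remaining profit-interest units 12.
Shares after redistribution: Sato 94.58 → $95; Delacroix 1,040.42 → $1,040.

Sato: $95 · Quinlan: $500 · Delacroix: $1,040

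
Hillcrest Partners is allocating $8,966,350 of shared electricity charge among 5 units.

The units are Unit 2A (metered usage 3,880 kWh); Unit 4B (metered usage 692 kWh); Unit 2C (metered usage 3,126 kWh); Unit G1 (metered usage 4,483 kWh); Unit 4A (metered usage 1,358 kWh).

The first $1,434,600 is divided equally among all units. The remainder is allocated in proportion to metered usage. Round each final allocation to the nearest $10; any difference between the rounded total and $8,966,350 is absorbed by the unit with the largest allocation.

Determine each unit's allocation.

$1,434,600 shared equally gives $286,920 per unit.
Remainder $7,531,750 by metered usage (total 13,539): Unit 2A 2,158,445.23 → $2,158,450; Unit 4B 384,959.82 → $384,960; Unit 2C 1,738,994.79 → $1,738,990; Unit G1 2,493,894.32 → $2,493,890; Unit 4A 755,455.83 → $755,460.
Totals: Unit 2A $286,920 + $2,158,450 = $2,445,370; Unit 4B $286,920 + $384,960 = $671,880; Unit 2C $286,920 + $1,738,990 = $2,025,910; Unit G1 $286,920 + $2,493,890 = $2,780,810; Unit 4A $286,920 + $755,460 = $1,042,380.

Unit 2A: $2,445,370; Unit 4B: $671,880; Unit 2C: $2,025,910; Unit G1: $2,780,810; Unit 4A: $1,042,380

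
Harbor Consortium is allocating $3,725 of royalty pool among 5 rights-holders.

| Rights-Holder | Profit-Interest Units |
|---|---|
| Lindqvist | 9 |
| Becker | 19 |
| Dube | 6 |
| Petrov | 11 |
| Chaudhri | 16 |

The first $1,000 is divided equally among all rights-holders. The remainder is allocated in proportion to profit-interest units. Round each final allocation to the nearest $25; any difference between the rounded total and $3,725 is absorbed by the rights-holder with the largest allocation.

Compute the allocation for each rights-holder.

Lindqvist: $600 · Becker: $1,025 · Dube: $475 · Petrov: $700 · Chaudhri: $925

$1,000 shared equally gives $200 per rights-holder.
Remainder $2,725 by profit-interest units (total 61): Lindqvist 402.05 → $400; Becker 848.77 → $850; Dube 268.03 → $275; Petrov 491.39 → $500; Chaudhri 714.75 → $725.
Rounding difference −$25 on remainder applied to Becker.
Totals: Lindqvist $200 + $400 = $600; Becker $200 + $825 = $1,025; Dube $200 + $275 = $475; Petrov $200 + $500 = $700; Chaudhri $200 + $725 = $925.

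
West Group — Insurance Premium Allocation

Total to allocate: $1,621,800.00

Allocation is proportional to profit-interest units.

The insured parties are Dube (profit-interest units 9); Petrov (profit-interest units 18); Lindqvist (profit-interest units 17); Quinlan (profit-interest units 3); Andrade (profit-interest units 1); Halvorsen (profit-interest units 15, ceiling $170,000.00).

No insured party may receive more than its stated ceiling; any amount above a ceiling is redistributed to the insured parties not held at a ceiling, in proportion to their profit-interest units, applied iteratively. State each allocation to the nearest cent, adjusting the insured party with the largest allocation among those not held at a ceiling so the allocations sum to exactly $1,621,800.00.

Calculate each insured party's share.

Sum of profit-interest units: 63.
Unconstrained shares: Dube 231,685.7143; Petrov 463,371.4286; Lindqvist 437,628.5714; Quinlan 77,228.5714; Andrade 25,742.8571; Halvorsen 386,142.8571.
Cap binds for Halvorsen ($170,000.00); remaining pool $1,451,800.00 reallocated over remaining profit-interest units 48.
Shares after redistribution: Dube 272,212.5000 → $272,212.50; Petrov 544,425.0000 → $544,425.00; Lindqvist 514,179.1667 → $514,179.17; Quinlan 90,737.5000 → $90,737.50; Andrade 30,245.8333 → $30,245.83.

Dube: $272,212.50 · Petrov: $544,425.00 · Lindqvist: $514,179.17 · Quinlan: $90,737.50 · Andrade: $30,245.83 · Halvorsen: $170,000.00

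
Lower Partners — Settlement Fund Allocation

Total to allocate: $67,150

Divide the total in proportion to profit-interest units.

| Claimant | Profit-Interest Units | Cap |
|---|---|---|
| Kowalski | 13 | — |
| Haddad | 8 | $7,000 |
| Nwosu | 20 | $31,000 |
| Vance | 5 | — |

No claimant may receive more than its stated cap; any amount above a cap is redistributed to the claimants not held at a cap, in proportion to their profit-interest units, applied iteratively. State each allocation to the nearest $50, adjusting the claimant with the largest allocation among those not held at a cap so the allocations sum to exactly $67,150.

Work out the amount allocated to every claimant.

Kowalski: $21,050 | Haddad: $7,000 | Nwosu: $31,000 | Vance: $8,100

Combined profit-interest units = 46.
Proportional shares (ignoring caps): Kowalski 18,977.17; Haddad 11,678.26; Nwosu 29,195.65; Vance 7,298.91.
Cap binds for Haddad ($7,000); remaining pool $60,150 reallocated over remaining profit-interest units 38.
Cap binds for Nwosu ($31,000); remaining pool $29,150 reallocated over remaining profit-interest units 18.
Redistributed shares: Kowalski 21,052.78 → $21,050; Vance 8,097.22 → $8,100.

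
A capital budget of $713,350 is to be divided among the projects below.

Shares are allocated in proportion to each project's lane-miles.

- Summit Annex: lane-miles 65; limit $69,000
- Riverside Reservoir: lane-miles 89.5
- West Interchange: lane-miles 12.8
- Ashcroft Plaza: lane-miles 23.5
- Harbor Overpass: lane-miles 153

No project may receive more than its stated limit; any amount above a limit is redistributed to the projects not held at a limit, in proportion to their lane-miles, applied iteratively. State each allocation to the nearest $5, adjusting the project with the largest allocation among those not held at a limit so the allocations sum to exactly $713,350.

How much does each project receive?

Summit Annex: $69,000 | Riverside Reservoir: $206,850 | West Interchange: $29,585 | Ashcroft Plaza: $54,310 | Harbor Overpass: $353,605

Sum of lane-miles: 343.8.
Pro-rata shares before constraints: Summit Annex 134,868.38; Riverside Reservoir 185,703.39; West Interchange 26,558.70; Ashcroft Plaza 48,760.11; Harbor Overpass 317,459.42.
Capped: Summit Annex ($69,000); balance $644,350 reallocated over remaining lane-miles 278.8.
Shares after redistribution: Riverside Reservoir 206,848.37 → $206,850; West Interchange 29,582.78 → $29,585; Ashcroft Plaza 54,312.14 → $54,310; Harbor Overpass 353,606.71 → $353,605.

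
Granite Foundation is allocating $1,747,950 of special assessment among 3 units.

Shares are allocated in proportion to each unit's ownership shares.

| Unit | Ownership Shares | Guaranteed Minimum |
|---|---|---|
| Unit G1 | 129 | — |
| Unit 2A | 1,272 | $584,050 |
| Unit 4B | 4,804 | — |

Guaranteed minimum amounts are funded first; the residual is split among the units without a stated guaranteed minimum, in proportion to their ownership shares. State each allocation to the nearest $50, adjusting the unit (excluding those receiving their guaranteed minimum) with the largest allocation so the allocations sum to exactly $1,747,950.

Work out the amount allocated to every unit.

Unit G1: $30,450; Unit 2A: $584,050; Unit 4B: $1,133,450

Minimums first: Unit 2A $584,050. Balance $1,163,900.
Balance split over remaining ownership shares 4,933: Unit G1 30,436.47 → $30,450; Unit 4B 1,133,463.53 → $1,133,450.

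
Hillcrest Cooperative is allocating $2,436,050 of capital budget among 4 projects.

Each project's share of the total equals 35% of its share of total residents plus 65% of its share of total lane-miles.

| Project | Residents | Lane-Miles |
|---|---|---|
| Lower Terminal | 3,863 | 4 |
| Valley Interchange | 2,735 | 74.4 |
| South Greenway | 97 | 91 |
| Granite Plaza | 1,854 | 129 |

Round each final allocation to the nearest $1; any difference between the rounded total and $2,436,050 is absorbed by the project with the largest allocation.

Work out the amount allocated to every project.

Totals — residents 8,549, lane-miles 298.4.
Blended shares (35% residents + 65% lane-miles): Lower Terminal 0.1669; Valley Interchange 0.2740; South Greenway 0.2022; Granite Plaza 0.3569.
Proportional shares: Lower Terminal 406,494.25; Valley Interchange 667,566.62; South Greenway 492,557.34; Granite Plaza 869,431.78.
At nearest $1: Lower Terminal $406,494; Valley Interchange $667,567; South Greenway $492,557; Granite Plaza $869,432. Sum = $2,436,050.
No rounding difference to absorb.

Lower Terminal: $406,494 · Valley Interchange: $667,567 · South Greenway: $492,557 · Granite Plaza: $869,432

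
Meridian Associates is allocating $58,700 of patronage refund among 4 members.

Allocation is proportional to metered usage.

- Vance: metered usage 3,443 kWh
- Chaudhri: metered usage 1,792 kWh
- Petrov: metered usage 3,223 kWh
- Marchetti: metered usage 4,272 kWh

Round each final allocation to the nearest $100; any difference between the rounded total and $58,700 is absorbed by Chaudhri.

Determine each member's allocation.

Vance: $15,900; Chaudhri: $8,200; Petrov: $14,900; Marchetti: $19,700

Sum of metered usage: 12,730.
Pro-rata amounts: Vance 3,443/12,730 × $58,700 = 15,876.21; Chaudhri 1,792/12,730 × $58,700 = 8,263.19; Petrov 3,223/12,730 × $58,700 = 14,861.75; Marchetti 4,272/12,730 × $58,700 = 19,698.85.
Rounded to nearest $100: Vance $15,900; Chaudhri $8,300; Petrov $14,900; Marchetti $19,700. Sum = $58,800.
Difference $58,700 − $58,800 = −$100 applied to Chaudhri: Chaudhri becomes $8,200.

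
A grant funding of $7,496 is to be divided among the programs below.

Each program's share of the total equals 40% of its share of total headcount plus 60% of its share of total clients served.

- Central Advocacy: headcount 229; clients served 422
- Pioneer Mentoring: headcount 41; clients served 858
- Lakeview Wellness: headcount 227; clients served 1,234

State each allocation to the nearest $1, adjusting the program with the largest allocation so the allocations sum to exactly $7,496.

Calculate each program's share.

Headcount total 497; clients served total 2,514.
Combined weights (40% headcount + 60% clients served): Central Advocacy 0.2850; Pioneer Mentoring 0.2378; Lakeview Wellness 0.4772.
Proportional shares: Central Advocacy 2,136.52; Pioneer Mentoring 1,782.33; Lakeview Wellness 3,577.14.
After rounding ($1): Central Advocacy $2,137; Pioneer Mentoring $1,782; Lakeview Wellness $3,577. Sum = $7,496.
Sum already equals the total — no adjustment.

Central Advocacy: $2,137; Pioneer Mentoring: $1,782; Lakeview Wellness: $3,577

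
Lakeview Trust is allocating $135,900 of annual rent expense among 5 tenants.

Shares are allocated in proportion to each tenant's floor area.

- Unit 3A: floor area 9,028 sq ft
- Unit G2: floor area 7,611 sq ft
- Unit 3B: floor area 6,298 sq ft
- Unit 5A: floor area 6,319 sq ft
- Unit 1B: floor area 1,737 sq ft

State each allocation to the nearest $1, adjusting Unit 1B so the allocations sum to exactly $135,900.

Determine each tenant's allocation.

Unit 3A: $39,587 · Unit G2: $33,373 · Unit 3B: $27,616 · Unit 5A: $27,708 · Unit 1B: $7,616

Sum of floor area: 30,993.
Raw shares: Unit 3A 9,028/30,993 × $135,900 = 39,586.53; Unit G2 7,611/30,993 × $135,900 = 33,373.18; Unit 3B 6,298/30,993 × $135,900 = 27,615.86; Unit 5A 6,319/30,993 × $135,900 = 27,707.94; Unit 1B 1,737/30,993 × $135,900 = 7,616.504.
After rounding ($1): Unit 3A $39,587; Unit G2 $33,373; Unit 3B $27,616; Unit 5A $27,708; Unit 1B $7,617. Sum = $135,901.
Difference $135,900 − $135,901 = −$1 applied to Unit 1B: Unit 1B becomes $7,616.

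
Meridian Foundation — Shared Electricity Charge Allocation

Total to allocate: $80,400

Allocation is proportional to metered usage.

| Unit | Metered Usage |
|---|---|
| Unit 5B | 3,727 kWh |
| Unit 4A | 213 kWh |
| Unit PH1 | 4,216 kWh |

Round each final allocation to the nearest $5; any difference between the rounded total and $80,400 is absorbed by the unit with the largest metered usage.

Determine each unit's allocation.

Total metered usage = 3,727 + 213 + 4,216 = 8,156.
Raw shares: Unit 5B 36,739.92; Unit 4A 2,099.71; Unit PH1 41,560.37.
At nearest $5: Unit 5B $36,740; Unit 4A $2,100; Unit PH1 $41,560. Sum = $80,400.
No rounding difference to absorb.

Unit 5B: $36,740 · Unit 4A: $2,100 · Unit PH1: $41,560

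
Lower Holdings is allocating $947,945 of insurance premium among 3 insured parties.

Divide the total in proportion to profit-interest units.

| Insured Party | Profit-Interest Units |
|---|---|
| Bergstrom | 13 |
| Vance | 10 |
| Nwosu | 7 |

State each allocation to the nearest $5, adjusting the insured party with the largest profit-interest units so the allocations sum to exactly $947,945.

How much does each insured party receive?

Profit-interest units total: 13 + 10 + 7 = 30.
Pro-rata amounts: Bergstrom 410,776.17; Vance 315,981.67; Nwosu 221,187.17.
After rounding ($5): Bergstrom $410,775; Vance $315,980; Nwosu $221,185. Sum = $947,940.
Difference $947,945 − $947,940 = +$5 applied to largest profit-interest units (Bergstrom): Bergstrom becomes $410,780.

Bergstrom: $410,780 · Vance: $315,980 · Nwosu: $221,185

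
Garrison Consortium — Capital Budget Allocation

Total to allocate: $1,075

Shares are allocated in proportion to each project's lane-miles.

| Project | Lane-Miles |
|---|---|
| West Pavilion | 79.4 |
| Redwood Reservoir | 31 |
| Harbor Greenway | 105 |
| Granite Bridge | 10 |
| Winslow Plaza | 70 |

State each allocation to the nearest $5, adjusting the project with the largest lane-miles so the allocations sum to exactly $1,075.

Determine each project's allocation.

Combined lane-miles = 79.4 + 31 + 105 + 10 + 70 = 295.4.
Unrounded shares: West Pavilion 288.95; Redwood Reservoir 112.81; Harbor Greenway 382.11; Granite Bridge 36.39; Winslow Plaza 254.74.
After rounding ($5): West Pavilion $290; Redwood Reservoir $115; Harbor Greenway $380; Granite Bridge $35; Winslow Plaza $255. Sum = $1,075.
No rounding difference to absorb.

West Pavilion: $290 · Redwood Reservoir: $115 · Harbor Greenway: $380 · Granite Bridge: $35 · Winslow Plaza: $255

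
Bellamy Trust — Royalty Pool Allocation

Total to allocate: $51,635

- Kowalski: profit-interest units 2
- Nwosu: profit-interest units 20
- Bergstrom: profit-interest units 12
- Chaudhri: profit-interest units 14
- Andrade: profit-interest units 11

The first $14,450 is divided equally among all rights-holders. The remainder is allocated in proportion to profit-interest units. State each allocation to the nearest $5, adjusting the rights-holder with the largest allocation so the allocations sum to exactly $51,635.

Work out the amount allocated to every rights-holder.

Kowalski: $4,150 | Nwosu: $15,490 | Bergstrom: $10,455 | Chaudhri: $11,715 | Andrade: $9,825

$14,450 shared equally gives $2,890 per rights-holder.
Remainder $37,185 by profit-interest units (total 59): Kowalski 1,260.51 → $1,260; Nwosu 12,605.08 → $12,605; Bergstrom 7,563.05 → $7,565; Chaudhri 8,823.56 → $8,825; Andrade 6,932.80 → $6,935.
Rounding difference −$5 on remainder applied to Nwosu.
Totals: Kowalski $2,890 + $1,260 = $4,150; Nwosu $2,890 + $12,600 = $15,490; Bergstrom $2,890 + $7,565 = $10,455; Chaudhri $2,890 + $8,825 = $11,715; Andrade $2,890 + $6,935 = $9,825.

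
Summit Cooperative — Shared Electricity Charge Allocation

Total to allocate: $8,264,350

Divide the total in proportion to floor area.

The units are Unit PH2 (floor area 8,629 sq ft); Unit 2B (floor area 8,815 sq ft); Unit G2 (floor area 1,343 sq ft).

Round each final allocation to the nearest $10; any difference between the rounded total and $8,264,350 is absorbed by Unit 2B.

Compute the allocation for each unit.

Combined floor area = 18,787.
Pro-rata amounts: Unit PH2 8,629/18,787 × $8,264,350 = 3,795,873.54; Unit 2B 8,815/18,787 × $8,264,350 = 3,877,694.43; Unit G2 1,343/18,787 × $8,264,350 = 590,782.03.
At nearest $10: Unit PH2 $3,795,870; Unit 2B $3,877,690; Unit G2 $590,780. Sum = $8,264,340.
Difference $8,264,350 − $8,264,340 = +$10 applied to Unit 2B: Unit 2B becomes $3,877,700.

Unit PH2: $3,795,870 · Unit 2B: $3,877,700 · Unit G2: $590,780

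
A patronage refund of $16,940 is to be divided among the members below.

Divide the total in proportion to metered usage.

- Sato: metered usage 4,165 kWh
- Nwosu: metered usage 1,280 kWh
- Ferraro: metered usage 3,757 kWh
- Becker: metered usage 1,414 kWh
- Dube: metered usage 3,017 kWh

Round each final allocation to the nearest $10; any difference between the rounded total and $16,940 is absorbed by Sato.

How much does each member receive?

Total metered usage = 13,633.
Pro-rata amounts: Sato 4,165/13,633 × $16,940 = 5,175.32; Nwosu 1,280/13,633 × $16,940 = 1,590.49; Ferraro 3,757/13,633 × $16,940 = 4,668.35; Becker 1,414/13,633 × $16,940 = 1,757.00; Dube 3,017/13,633 × $16,940 = 3,748.84.
After rounding ($10): Sato $5,180; Nwosu $1,590; Ferraro $4,670; Becker $1,760; Dube $3,750. Sum = $16,950.
Difference $16,940 − $16,950 = −$10 applied to Sato: Sato becomes $5,170.

Sato: $5,170 | Nwosu: $1,590 | Ferraro: $4,670 | Becker: $1,760 | Dube: $3,750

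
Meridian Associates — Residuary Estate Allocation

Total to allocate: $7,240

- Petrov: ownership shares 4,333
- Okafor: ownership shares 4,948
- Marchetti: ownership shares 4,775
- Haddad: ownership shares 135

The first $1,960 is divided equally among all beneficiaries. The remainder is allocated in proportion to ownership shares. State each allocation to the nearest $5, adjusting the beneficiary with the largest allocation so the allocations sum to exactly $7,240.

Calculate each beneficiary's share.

Petrov: $2,100; Okafor: $2,335; Marchetti: $2,265; Haddad: $540

First tranche $1,960 split equally: $490 each.
Remainder $5,280 by ownership shares (total 14,191): Petrov 1,612.17 → $1,610; Okafor 1,840.99 → $1,840; Marchetti 1,776.62 → $1,775; Haddad 50.23 → $50.
Rounding difference +$5 on remainder applied to Okafor.
Totals: Petrov $490 + $1,610 = $2,100; Okafor $490 + $1,845 = $2,335; Marchetti $490 + $1,775 = $2,265; Haddad $490 + $50 = $540.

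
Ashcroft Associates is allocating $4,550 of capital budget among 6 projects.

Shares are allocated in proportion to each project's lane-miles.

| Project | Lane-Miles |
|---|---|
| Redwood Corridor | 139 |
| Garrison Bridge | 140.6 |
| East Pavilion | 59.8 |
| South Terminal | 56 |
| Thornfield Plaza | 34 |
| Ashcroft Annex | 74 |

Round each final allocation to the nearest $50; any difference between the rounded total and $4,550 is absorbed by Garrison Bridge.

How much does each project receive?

Total lane-miles = 503.4.
Unrounded shares: Redwood Corridor 139/503.4 × $4,550 = 1,256.36; Garrison Bridge 140.6/503.4 × $4,550 = 1,270.82; East Pavilion 59.8/503.4 × $4,550 = 540.50; South Terminal 56/503.4 × $4,550 = 506.16; Thornfield Plaza 34/503.4 × $4,550 = 307.31; Ashcroft Annex 74/503.4 × $4,550 = 668.85.
Rounded to nearest $50: Redwood Corridor $1,250; Garrison Bridge $1,250; East Pavilion $550; South Terminal $500; Thornfield Plaza $300; Ashcroft Annex $650. Sum = $4,500.
Difference $4,550 − $4,500 = +$50 applied to Garrison Bridge: Garrison Bridge becomes $1,300.

Redwood Corridor: $1,250 · Garrison Bridge: $1,300 · East Pavilion: $550 · South Terminal: $500 · Thornfield Plaza: $300 · Ashcroft Annex: $650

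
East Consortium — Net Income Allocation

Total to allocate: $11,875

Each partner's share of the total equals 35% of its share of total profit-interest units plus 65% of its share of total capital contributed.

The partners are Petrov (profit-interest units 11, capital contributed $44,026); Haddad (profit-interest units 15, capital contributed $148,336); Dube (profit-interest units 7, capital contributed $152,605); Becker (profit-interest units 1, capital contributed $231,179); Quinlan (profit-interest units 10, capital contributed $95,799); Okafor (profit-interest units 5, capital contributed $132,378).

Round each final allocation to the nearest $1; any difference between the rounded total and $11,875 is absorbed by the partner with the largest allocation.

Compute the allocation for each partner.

Profit-interest units total 49; capital contributed total 804,323.
Blended shares (35% profit-interest units + 65% capital contributed): Petrov 0.1142; Haddad 0.2270; Dube 0.1733; Becker 0.1940; Quinlan 0.1488; Okafor 0.1427.
Proportional shares: Petrov 1,355.53; Haddad 2,695.84; Dube 2,058.24; Becker 2,303.35; Quinlan 1,767.56; Okafor 1,694.48.
Rounded to nearest $1: Petrov $1,356; Haddad $2,696; Dube $2,058; Becker $2,303; Quinlan $1,768; Okafor $1,694. Sum = $11,875.
No rounding difference to absorb.

Petrov: $1,356; Haddad: $2,696; Dube: $2,058; Becker: $2,303; Quinlan: $1,768; Okafor: $1,694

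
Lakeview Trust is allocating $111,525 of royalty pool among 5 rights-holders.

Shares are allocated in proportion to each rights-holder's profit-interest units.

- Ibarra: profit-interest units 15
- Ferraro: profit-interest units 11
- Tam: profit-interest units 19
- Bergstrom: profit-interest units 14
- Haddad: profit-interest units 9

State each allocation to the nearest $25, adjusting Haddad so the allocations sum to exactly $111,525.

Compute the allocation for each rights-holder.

Combined profit-interest units = 68.
Proportional shares: Ibarra 15/68 × $111,525 = 24,601.10; Ferraro 11/68 × $111,525 = 18,040.81; Tam 19/68 × $111,525 = 31,161.40; Bergstrom 14/68 × $111,525 = 22,961.03; Haddad 9/68 × $111,525 = 14,760.66.
Rounded to nearest $25: Ibarra $24,600; Ferraro $18,050; Tam $31,150; Bergstrom $22,950; Haddad $14,750. Sum = $111,500.
Difference $111,525 − $111,500 = +$25 applied to Haddad: Haddad becomes $14,775.

Ibarra: $24,600 | Ferraro: $18,050 | Tam: $31,150 | Bergstrom: $22,950 | Haddad: $14,775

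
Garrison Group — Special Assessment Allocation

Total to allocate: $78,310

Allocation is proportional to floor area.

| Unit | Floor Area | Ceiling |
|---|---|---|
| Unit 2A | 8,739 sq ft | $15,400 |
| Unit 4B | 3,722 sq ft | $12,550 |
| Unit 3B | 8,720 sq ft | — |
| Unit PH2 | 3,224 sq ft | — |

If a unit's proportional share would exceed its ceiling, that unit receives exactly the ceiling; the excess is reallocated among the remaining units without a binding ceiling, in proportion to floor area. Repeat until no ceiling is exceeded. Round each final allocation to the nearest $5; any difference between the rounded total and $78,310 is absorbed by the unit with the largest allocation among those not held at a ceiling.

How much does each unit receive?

Total floor area = 24,405.
Pro-rata shares before constraints: Unit 2A 28,041.43; Unit 4B 11,943.04; Unit 3B 27,980.46; Unit PH2 10,345.07.
Capped: Unit 2A ($15,400); residual $62,910 reallocated over remaining floor area 15,666.
Capped: Unit 4B ($12,550); residual $50,360 reallocated over remaining floor area 11,944.
Redistributed shares: Unit 3B 36,766.51 → $36,765; Unit PH2 13,593.49 → $13,595.

Unit 2A: $15,400; Unit 4B: $12,550; Unit 3B: $36,765; Unit PH2: $13,595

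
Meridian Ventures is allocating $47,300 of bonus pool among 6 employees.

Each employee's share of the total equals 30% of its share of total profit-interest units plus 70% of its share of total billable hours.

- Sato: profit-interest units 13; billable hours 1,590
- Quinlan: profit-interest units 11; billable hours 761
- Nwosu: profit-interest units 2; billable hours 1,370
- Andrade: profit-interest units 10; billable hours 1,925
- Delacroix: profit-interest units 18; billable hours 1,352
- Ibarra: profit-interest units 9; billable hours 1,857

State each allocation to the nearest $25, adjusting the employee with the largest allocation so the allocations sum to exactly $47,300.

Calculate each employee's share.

Sato: $8,875; Quinlan: $5,325; Nwosu: $5,575; Andrade: $9,450; Delacroix: $9,100; Ibarra: $8,975

Totals — profit-interest units 63, billable hours 8,855.
Combined weights (30% profit-interest units + 70% billable hours): Sato 0.1876; Quinlan 0.1125; Nwosu 0.1178; Andrade 0.1998; Delacroix 0.1926; Ibarra 0.1897.
Proportional shares: Sato 8,873.31; Quinlan 5,323.10; Nwosu 5,573.08; Andrade 9,450.21; Delacroix 9,109.59; Ibarra 8,970.71.
At nearest $25: Sato $8,875; Quinlan $5,325; Nwosu $5,575; Andrade $9,450; Delacroix $9,100; Ibarra $8,975. Sum = $47,300.
Sum already equals the total — no adjustment.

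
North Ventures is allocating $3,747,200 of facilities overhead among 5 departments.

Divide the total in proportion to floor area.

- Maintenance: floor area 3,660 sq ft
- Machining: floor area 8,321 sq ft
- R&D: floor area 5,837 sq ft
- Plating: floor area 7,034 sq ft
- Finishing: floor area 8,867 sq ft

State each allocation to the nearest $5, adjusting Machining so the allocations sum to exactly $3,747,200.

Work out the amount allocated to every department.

Floor area total: 33,719.
Raw shares: Maintenance 3,660/33,719 × $3,747,200 = 406,736.62; Machining 8,321/33,719 × $3,747,200 = 924,714.59; R&D 5,837/33,719 × $3,747,200 = 648,667.11; Plating 7,034/33,719 × $3,747,200 = 781,689.99; Finishing 8,867/33,719 × $3,747,200 = 985,391.69.
After rounding ($5): Maintenance $406,735; Machining $924,715; R&D $648,665; Plating $781,690; Finishing $985,390. Sum = $3,747,195.
Difference $3,747,200 − $3,747,195 = +$5 applied to Machining: Machining becomes $924,720.

Maintenance: $406,735 · Machining: $924,720 · R&D: $648,665 · Plating: $781,690 · Finishing: $985,390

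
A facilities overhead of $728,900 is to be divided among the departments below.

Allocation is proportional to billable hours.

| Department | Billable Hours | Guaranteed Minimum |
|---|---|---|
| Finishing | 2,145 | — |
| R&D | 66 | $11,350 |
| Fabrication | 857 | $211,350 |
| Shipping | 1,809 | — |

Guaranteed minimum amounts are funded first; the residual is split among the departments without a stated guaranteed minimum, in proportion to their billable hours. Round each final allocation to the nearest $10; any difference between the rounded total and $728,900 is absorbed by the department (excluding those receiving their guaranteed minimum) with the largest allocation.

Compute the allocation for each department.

Minimums first: R&D $11,350; Fabrication $211,350. Residual $506,200.
Residual split over remaining billable hours 3,954: Finishing 274,607.74 → $274,610; Shipping 231,592.26 → $231,590.

Finishing: $274,610; R&D: $11,350; Fabrication: $211,350; Shipping: $231,590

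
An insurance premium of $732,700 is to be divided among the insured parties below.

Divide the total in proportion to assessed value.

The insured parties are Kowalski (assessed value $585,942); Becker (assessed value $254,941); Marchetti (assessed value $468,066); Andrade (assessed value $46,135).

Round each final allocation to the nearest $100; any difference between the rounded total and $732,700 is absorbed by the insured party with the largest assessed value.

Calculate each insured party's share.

Kowalski: $316,900; Becker: $137,800; Marchetti: $253,100; Andrade: $24,900

Assessed value total: 1,355,084.
Unrounded shares: Kowalski 585,942/1,355,084 × $732,700 = 316,821.47; Becker 254,941/1,355,084 × $732,700 = 137,847.74; Marchetti 468,066/1,355,084 × $732,700 = 253,085.39; Andrade 46,135/1,355,084 × $732,700 = 24,945.40.
At nearest $100: Kowalski $316,800; Becker $137,800; Marchetti $253,100; Andrade $24,900. Sum = $732,600.
Difference $732,700 − $732,600 = +$100 applied to largest assessed value (Kowalski): Kowalski becomes $316,900.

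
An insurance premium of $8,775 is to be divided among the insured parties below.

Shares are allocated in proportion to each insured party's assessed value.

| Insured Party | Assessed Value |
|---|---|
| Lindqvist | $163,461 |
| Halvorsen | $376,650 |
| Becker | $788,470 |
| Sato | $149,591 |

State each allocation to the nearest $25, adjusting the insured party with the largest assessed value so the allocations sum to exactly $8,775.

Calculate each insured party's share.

Lindqvist: $975; Halvorsen: $2,225; Becker: $4,675; Sato: $900

Assessed value total: 163,461 + 376,650 + 788,470 + 149,591 = 1,478,172.
Pro-rata amounts: Lindqvist 970.37; Halvorsen 2,235.94; Becker 4,680.66; Sato 888.03.
At nearest $25: Lindqvist $975; Halvorsen $2,225; Becker $4,675; Sato $900. Sum = $8,775.
Sum already equals the total — no adjustment.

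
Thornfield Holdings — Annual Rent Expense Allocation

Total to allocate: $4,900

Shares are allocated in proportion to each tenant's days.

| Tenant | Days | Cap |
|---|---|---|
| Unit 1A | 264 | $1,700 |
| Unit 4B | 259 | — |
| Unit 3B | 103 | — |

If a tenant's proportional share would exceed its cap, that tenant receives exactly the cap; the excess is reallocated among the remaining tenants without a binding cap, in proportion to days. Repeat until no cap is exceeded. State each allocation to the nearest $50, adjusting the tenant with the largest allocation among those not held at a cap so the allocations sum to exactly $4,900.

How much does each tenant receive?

Unit 1A: $1,700 · Unit 4B: $2,300 · Unit 3B: $900

Combined days = 626.
Unconstrained shares: Unit 1A 2,066.45; Unit 4B 2,027.32; Unit 3B 806.23.
Cap binds for Unit 1A ($1,700); residual $3,200 reallocated over remaining days 362.
Remaining shares: Unit 4B 2,289.50 → $2,300; Unit 3B 910.50 → $900.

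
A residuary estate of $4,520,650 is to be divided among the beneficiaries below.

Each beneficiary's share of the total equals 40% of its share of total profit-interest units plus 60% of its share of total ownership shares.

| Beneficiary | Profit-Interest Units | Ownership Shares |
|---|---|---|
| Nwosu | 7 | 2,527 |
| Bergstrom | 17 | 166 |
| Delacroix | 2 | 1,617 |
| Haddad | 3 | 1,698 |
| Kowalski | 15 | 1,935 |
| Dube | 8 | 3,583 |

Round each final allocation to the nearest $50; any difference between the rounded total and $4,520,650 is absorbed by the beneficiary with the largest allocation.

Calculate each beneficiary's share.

Profit-interest units total 52; ownership shares total 11,526.
Composite weights (40% profit-interest units + 60% ownership shares): Nwosu 0.1854; Bergstrom 0.1394; Delacroix 0.0996; Haddad 0.1115; Kowalski 0.2161; Dube 0.2481.
Proportional shares: Nwosu 838,093.36; Bergstrom 630,226.36; Delacroix 450,073.76; Haddad 503,909.56; Kowalski 976,973.05; Dube 1,121,373.91.
At nearest $50: Nwosu $838,100; Bergstrom $630,250; Delacroix $450,050; Haddad $503,900; Kowalski $976,950; Dube $1,121,350. Sum = $4,520,600.
Difference $4,520,650 − $4,520,600 = +$50 applied to largest allocation (Dube): Dube becomes $1,121,400.

Nwosu: $838,100; Bergstrom: $630,250; Delacroix: $450,050; Haddad: $503,900; Kowalski: $976,950; Dube: $1,121,400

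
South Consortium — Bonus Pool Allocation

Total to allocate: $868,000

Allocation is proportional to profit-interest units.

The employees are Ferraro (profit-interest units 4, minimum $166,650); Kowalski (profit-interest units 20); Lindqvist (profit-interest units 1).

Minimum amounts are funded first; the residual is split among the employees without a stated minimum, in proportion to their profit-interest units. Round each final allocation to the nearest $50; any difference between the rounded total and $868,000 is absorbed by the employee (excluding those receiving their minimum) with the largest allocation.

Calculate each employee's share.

Guaranteed amounts: Ferraro $166,650. Residual $701,350.
Residual split over remaining profit-interest units 21: Kowalski 667,952.38 → $667,950; Lindqvist 33,397.62 → $33,400.

Ferraro: $166,650 | Kowalski: $667,950 | Lindqvist: $33,400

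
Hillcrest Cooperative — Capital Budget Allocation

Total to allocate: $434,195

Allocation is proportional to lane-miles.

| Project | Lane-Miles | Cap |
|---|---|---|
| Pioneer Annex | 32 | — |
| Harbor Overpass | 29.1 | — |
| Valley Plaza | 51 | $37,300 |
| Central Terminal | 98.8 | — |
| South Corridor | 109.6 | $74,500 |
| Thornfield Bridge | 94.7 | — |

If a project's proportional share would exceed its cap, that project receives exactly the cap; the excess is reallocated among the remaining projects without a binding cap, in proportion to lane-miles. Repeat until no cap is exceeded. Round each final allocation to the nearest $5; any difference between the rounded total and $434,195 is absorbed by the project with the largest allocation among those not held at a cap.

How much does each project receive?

Pioneer Annex: $40,520 | Harbor Overpass: $36,850 | Valley Plaza: $37,300 | Central Terminal: $125,110 | South Corridor: $74,500 | Thornfield Bridge: $119,915

Combined lane-miles = 415.2.
Unconstrained shares: Pioneer Annex 33,463.97; Harbor Overpass 30,431.30; Valley Plaza 53,333.20; Central Terminal 103,320.00; South Corridor 114,614.09; Thornfield Bridge 99,032.43.
Held at cap: Valley Plaza ($37,300), South Corridor ($74,500); remaining pool $322,395 reallocated over remaining lane-miles 254.6.
Redistributed shares: Pioneer Annex 40,520.97 → $40,520; Harbor Overpass 36,848.76 → $36,850; Central Terminal 125,108.51 → $125,110; Thornfield Bridge 119,916.76 → $119,915.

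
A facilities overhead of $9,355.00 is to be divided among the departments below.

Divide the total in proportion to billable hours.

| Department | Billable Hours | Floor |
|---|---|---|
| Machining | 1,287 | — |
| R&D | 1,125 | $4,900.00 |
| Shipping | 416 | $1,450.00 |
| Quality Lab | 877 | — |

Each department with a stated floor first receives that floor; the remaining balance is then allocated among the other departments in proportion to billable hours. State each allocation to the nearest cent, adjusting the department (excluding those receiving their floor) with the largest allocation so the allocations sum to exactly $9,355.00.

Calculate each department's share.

Machining: $1,787.17; R&D: $4,900.00; Shipping: $1,450.00; Quality Lab: $1,217.83

Guaranteed amounts: R&D $4,900.00; Shipping $1,450.00. Remaining pool $3,005.00.
Remaining pool split over remaining billable hours 2,164: Machining 1,787.1696 → $1,787.17; Quality Lab 1,217.8304 → $1,217.83.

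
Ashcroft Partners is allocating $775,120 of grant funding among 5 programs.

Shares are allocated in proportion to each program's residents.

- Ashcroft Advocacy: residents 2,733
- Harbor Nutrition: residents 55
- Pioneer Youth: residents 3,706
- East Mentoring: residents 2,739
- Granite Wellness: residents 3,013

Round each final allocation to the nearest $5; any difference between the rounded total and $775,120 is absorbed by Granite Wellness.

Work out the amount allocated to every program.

Ashcroft Advocacy: $172,985 · Harbor Nutrition: $3,480 · Pioneer Youth: $234,575 · East Mentoring: $173,365 · Granite Wellness: $190,715

Residents total: 12,246.
Pro-rata amounts: Ashcroft Advocacy 2,733/12,246 × $775,120 = 172,987.34; Harbor Nutrition 55/12,246 × $775,120 = 3,481.27; Pioneer Youth 3,706/12,246 × $775,120 = 234,574.12; East Mentoring 2,739/12,246 × $775,120 = 173,367.11; Granite Wellness 3,013/12,246 × $775,120 = 190,710.16.
At nearest $5: Ashcroft Advocacy $172,985; Harbor Nutrition $3,480; Pioneer Youth $234,575; East Mentoring $173,365; Granite Wellness $190,710. Sum = $775,115.
Difference $775,120 − $775,115 = +$5 applied to Granite Wellness: Granite Wellness becomes $190,715.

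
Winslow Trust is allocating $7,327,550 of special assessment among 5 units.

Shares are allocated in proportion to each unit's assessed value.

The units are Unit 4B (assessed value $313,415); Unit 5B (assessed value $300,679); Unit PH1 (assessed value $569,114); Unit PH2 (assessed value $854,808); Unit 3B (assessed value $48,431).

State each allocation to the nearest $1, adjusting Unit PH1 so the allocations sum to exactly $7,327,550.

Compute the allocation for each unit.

Sum of assessed value: 2,086,447.
Unrounded shares: Unit 4B 313,415/2,086,447 × $7,327,550 = 1,100,705.69; Unit 5B 300,679/2,086,447 × $7,327,550 = 1,055,977.17; Unit PH1 569,114/2,086,447 × $7,327,550 = 1,998,714.22; Unit PH2 854,808/2,086,447 × $7,327,550 = 3,002,064.45; Unit 3B 48,431/2,086,447 × $7,327,550 = 170,088.47.
Rounded to nearest $1: Unit 4B $1,100,706; Unit 5B $1,055,977; Unit PH1 $1,998,714; Unit PH2 $3,002,064; Unit 3B $170,088. Sum = $7,327,549.
Difference $7,327,550 − $7,327,549 = +$1 applied to Unit PH1: Unit PH1 becomes $1,998,715.

Unit 4B: $1,100,706 | Unit 5B: $1,055,977 | Unit PH1: $1,998,715 | Unit PH2: $3,002,064 | Unit 3B: $170,088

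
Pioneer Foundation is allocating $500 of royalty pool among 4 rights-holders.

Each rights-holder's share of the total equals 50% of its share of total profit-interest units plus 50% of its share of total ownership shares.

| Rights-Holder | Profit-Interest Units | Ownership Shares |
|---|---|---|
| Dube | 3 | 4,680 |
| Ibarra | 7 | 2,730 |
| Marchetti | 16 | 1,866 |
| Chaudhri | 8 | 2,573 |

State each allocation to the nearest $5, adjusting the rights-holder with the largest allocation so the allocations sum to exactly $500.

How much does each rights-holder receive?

Dube: $120; Ibarra: $110; Marchetti: $155; Chaudhri: $115

Totals — profit-interest units 34, ownership shares 11,849.
Composite weights (50% profit-interest units + 50% ownership shares): Dube 0.2416; Ibarra 0.2181; Marchetti 0.3140; Chaudhri 0.2262.
Pro-rata amounts: Dube 120.80; Ibarra 109.07; Marchetti 157.02; Chaudhri 113.11.
At nearest $5: Dube $120; Ibarra $110; Marchetti $155; Chaudhri $115. Sum = $500.
Sum already equals the total — no adjustment.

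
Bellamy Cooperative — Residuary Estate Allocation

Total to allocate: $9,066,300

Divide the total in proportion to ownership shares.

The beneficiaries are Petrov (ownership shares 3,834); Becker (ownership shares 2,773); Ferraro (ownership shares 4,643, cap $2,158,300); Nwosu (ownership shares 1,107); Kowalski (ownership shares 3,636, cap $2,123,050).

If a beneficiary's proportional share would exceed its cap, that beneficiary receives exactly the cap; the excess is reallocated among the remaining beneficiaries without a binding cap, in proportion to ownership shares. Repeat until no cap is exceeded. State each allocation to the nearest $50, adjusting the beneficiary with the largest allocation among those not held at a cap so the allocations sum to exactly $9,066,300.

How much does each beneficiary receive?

Petrov: $2,378,200 | Becker: $1,720,100 | Ferraro: $2,158,300 | Nwosu: $686,650 | Kowalski: $2,123,050

Sum of ownership shares: 15,993.
Proportional shares (ignoring caps): Petrov 2,173,463.03; Becker 1,571,990.86; Ferraro 2,632,078.47; Nwosu 627,549.18; Kowalski 2,061,218.46.
Held at cap: Ferraro ($2,158,300); remaining pool $6,908,000 reallocated over remaining ownership shares 11,350.
Held at cap: Kowalski ($2,123,050); remaining pool $4,784,950 reallocated over remaining ownership shares 7,714.
Remaining shares: Petrov 2,378,208.23 → $2,378,200; Becker 1,720,076.01 → $1,720,100; Nwosu 686,665.76 → $686,650.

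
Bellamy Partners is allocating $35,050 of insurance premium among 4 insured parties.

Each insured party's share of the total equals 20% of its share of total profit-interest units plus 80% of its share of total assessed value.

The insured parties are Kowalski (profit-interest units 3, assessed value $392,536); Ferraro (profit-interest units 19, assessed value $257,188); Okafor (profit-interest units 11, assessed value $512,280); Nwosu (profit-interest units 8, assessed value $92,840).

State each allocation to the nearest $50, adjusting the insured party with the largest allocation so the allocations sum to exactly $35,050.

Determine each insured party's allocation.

Kowalski: $9,300 | Ferraro: $9,000 | Okafor: $13,300 | Nwosu: $3,450

Profit-interest units total 41; assessed value total 1,254,844.
Blended shares (20% profit-interest units + 80% assessed value): Kowalski 0.2649; Ferraro 0.2566; Okafor 0.3803; Nwosu 0.0982.
Raw shares: Kowalski 9,284.30; Ferraro 8,995.51; Okafor 13,327.84; Nwosu 3,442.35.
Rounded to nearest $50: Kowalski $9,300; Ferraro $9,000; Okafor $13,350; Nwosu $3,450. Sum = $35,100.
Difference $35,050 − $35,100 = −$50 applied to largest allocation (Okafor): Okafor becomes $13,300.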